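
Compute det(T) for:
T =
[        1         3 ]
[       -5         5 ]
det(T) = 20

For a 2×2 matrix [[a, b], [c, d]], det = a*d - b*c.
det(T) = (1)*(5) - (3)*(-5) = 5 + 15 = 20.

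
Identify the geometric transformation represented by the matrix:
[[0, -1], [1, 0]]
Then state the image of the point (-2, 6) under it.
rotation by 90° counterclockwise; image of (-2, 6) is (-6, -2)

This matches the form [[cos θ, -sin θ], [sin θ, cos θ]] of a rotation matrix; reading off cos θ and sin θ gives the angle.
The matrix [[0, -1], [1, 0]] represents: rotation by 90° counterclockwise.
Applying it to (-2, 6): [0·-2 + -1·6, 1·-2 + 0·6] = (-6, -2).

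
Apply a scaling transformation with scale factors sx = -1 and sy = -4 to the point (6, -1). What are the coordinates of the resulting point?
(-6, 4)

Scaling matrix:
[[-1, 0], [0, -4]]
Result: (6 × -1, -1 × -4) = (-6, 4)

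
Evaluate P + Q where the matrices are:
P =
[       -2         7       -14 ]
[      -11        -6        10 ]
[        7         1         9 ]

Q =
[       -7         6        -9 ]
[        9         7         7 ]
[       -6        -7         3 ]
P + Q =
[       -9        13       -23 ]
[       -2         1        17 ]
[        1        -6        12 ]

Matrix addition is elementwise: (P+Q)[i][j] = P[i][j] + Q[i][j].
  (P+Q)[0][0] = (-2) + (-7) = -9
  (P+Q)[0][1] = (7) + (6) = 13
  (P+Q)[0][2] = (-14) + (-9) = -23
  (P+Q)[1][0] = (-11) + (9) = -2
  (P+Q)[1][1] = (-6) + (7) = 1
  (P+Q)[1][2] = (10) + (7) = 17
  (P+Q)[2][0] = (7) + (-6) = 1
  (P+Q)[2][1] = (1) + (-7) = -6
  (P+Q)[2][2] = (9) + (3) = 12
P + Q =
[       -9        13       -23 ]
[       -2         1        17 ]
[        1        -6        12 ]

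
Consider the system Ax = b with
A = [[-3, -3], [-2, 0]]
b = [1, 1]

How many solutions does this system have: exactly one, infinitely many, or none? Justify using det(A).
Exactly one solution

Compute det(A) = (-3)*(0) - (-3)*(-2) = -6.
Because det(A) ≠ 0, A is invertible and Ax = b has a unique solution for every b (here x = A⁻¹ b).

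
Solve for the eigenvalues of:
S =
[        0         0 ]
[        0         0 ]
λ = 0, 0

Solve det(S - λI) = 0. For a 2×2 matrix the characteristic equation is λ² - (trace)λ + det = 0.
trace(S) = a + d = 0 + 0 = 0.
det(S) = a*d - b*c = (0)*(0) - (0)*(0) = 0 - 0 = 0.
Characteristic equation: λ² - (0)λ + (0) = 0.
Discriminant = (0)² - 4*(0) = 0 - 0 = 0.
λ = (0 ± √0) / 2 = (0 ± 0) / 2 = 0, 0.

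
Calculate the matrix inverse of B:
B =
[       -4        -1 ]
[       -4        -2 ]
det(B) = 4
B⁻¹ =
[     -1/2       1/4 ]
[        1        -1 ]

For a 2×2 matrix B = [[a, b], [c, d]] with det(B) ≠ 0, B⁻¹ = (1/det(B)) * [[d, -b], [-c, a]].
det(B) = (-4)*(-2) - (-1)*(-4) = 8 - 4 = 4.
B⁻¹ = (1/4) * [[-2, 1], [4, -4]].
Dividing each entry by 4 and reducing:
B⁻¹ =
[     -1/2       1/4 ]
[        1        -1 ]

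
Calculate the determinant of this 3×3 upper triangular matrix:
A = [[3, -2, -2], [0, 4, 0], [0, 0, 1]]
12

The determinant of a triangular matrix is the product of its diagonal entries (the off-diagonal entries above the diagonal do not affect it).
det(A) = (3) * (4) * (1) = 12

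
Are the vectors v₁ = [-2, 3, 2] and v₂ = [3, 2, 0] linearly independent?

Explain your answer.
Yes, linearly independent

Two vectors are linearly dependent iff one is a scalar multiple of the other.
No single scalar k satisfies v₂ = k·v₁ (the ratios of corresponding entries disagree), so v₁ and v₂ are linearly independent.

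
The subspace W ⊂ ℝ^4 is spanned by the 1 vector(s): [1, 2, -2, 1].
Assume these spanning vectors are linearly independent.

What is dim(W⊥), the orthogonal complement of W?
dim(W⊥) = 3

For any subspace W of ℝ^n, dim(W) + dim(W⊥) = n (the whole-space dimension).
Here the given 1 vectors are linearly independent, so dim(W) = 1.
Thus dim(W⊥) = n - dim(W) = 4 - 1 = 3.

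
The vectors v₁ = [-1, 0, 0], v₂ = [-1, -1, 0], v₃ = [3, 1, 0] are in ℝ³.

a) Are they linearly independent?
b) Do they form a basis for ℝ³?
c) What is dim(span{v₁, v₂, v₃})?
Not independent, not a basis, dim(span) = 2

Check whether v₃ can be written as a linear combination of v₁ and v₂.
v₃ = (-2)·v₁ + (-1)·v₂ = [3, 1, 0], so the three vectors are linearly dependent.
Thus they do not form a basis for ℝ³, and dim(span{v₁, v₂, v₃}) = 2 (spanned by v₁ and v₂).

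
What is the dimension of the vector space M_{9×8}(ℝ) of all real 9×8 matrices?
Dimension = 72

A real 9×8 matrix is determined by its 9·8 = 72 independent entries.
A standard basis is {E_ij : 1 ≤ i ≤ 9, 1 ≤ j ≤ 8}, where E_ij has a 1 in position (i, j) and 0 elsewhere — there are 72 such matrices, and they are linearly independent and span M_{9×8}(ℝ).
Therefore dim(M_{9×8}(ℝ)) = 72.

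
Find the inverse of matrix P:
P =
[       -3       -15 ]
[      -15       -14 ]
det(P) = -183
P⁻¹ =
[   14/183     -5/61 ]
[    -5/61      1/61 ]

For a 2×2 matrix P = [[a, b], [c, d]] with det(P) ≠ 0, P⁻¹ = (1/det(P)) * [[d, -b], [-c, a]].
det(P) = (-3)*(-14) - (-15)*(-15) = 42 - 225 = -183.
P⁻¹ = (1/-183) * [[-14, 15], [15, -3]].
Dividing each entry by -183 and reducing:
P⁻¹ =
[   14/183     -5/61 ]
[    -5/61      1/61 ]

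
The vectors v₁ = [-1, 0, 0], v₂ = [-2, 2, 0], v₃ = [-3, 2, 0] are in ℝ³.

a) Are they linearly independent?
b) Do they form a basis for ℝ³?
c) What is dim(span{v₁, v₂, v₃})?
Not independent, not a basis, dim(span) = 2

Check whether v₃ can be written as a linear combination of v₁ and v₂.
v₃ = (1)·v₁ + (1)·v₂ = [-3, 2, 0], so the three vectors are linearly dependent.
Thus they do not form a basis for ℝ³, and dim(span{v₁, v₂, v₃}) = 2 (spanned by v₁ and v₂).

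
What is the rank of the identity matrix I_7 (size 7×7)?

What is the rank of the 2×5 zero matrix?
rank(I_7) = 7, rank(0) = 0

The identity I_7 has 7 columns that are the standard basis vectors e_1, …, e_7. These are linearly independent, so all 7 columns are pivots and rank(I_7) = 7.
The 2×5 zero matrix has every entry zero, so every row is the zero row and there are no pivots; rank(0) = 0.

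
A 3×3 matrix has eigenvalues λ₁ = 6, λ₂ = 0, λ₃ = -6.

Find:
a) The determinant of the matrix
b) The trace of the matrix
det = 0, trace = 0

Two standard eigenvalue identities:
- det(A) equals the product of the eigenvalues (counted with multiplicity).
- trace(A) equals the sum of the eigenvalues.
det(A) = (6)*(0)*(-6) = 0.
trace(A) = 6 + 0 - 6 = 0.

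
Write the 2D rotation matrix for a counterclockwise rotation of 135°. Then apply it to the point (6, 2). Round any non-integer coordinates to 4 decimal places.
R = [[-√2/2, -√2/2], [√2/2, -√2/2]]; R·(6, 2) = (-5.6569, 2.8284)

Rotation matrix formula: R(θ) = [[cos θ, -sin θ], [sin θ, cos θ]]
For θ = 135°:
cos(135°) = -√2/2
sin(135°) = √2/2
R = [[-√2/2, -√2/2], [√2/2, -√2/2]]
Apply to (6, 2): [-√2/2·6 + (-√2/2)·2, √2/2·6 + -√2/2·2] = (-5.6569, 2.8284)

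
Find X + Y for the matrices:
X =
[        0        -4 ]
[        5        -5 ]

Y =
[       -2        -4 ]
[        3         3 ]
X + Y =
[       -2        -8 ]
[        8        -2 ]

Matrix addition is elementwise: (X+Y)[i][j] = X[i][j] + Y[i][j].
  (X+Y)[0][0] = (0) + (-2) = -2
  (X+Y)[0][1] = (-4) + (-4) = -8
  (X+Y)[1][0] = (5) + (3) = 8
  (X+Y)[1][1] = (-5) + (3) = -2
X + Y =
[       -2        -8 ]
[        8        -2 ]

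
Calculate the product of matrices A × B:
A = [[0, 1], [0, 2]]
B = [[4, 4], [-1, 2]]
[[-1, 2], [-2, 4]]

Matrix multiplication:
C[0][0] = 0×4 + 1×-1 = -1
C[0][1] = 0×4 + 1×2 = 2
C[1][0] = 0×4 + 2×-1 = -2
C[1][1] = 0×4 + 2×2 = 4
Result: [[-1, 2], [-2, 4]]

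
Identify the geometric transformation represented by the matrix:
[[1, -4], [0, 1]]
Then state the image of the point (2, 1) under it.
horizontal shear with factor -4; image of (2, 1) is (-2, 1)

The matrix [[1, k], [0, 1]] sends (x, y) to (x + -4y, y), leaving the y-coordinate fixed: a horizontal shear.
The matrix [[1, -4], [0, 1]] represents: horizontal shear with factor -4.
Applying it to (2, 1): [1·2 + -4·1, 0·2 + 1·1] = (-2, 1).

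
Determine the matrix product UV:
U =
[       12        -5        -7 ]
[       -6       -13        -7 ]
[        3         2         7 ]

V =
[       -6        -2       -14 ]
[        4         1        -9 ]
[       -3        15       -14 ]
UV =
[      -71      -134       -25 ]
[        5      -106       299 ]
[      -31       101      -158 ]

Matrix multiplication: (UV)[i][j] = sum over k of U[i][k] * V[k][j].
  (UV)[0][0] = (12)*(-6) + (-5)*(4) + (-7)*(-3) = -71
  (UV)[0][1] = (12)*(-2) + (-5)*(1) + (-7)*(15) = -134
  (UV)[0][2] = (12)*(-14) + (-5)*(-9) + (-7)*(-14) = -25
  (UV)[1][0] = (-6)*(-6) + (-13)*(4) + (-7)*(-3) = 5
  (UV)[1][1] = (-6)*(-2) + (-13)*(1) + (-7)*(15) = -106
  (UV)[1][2] = (-6)*(-14) + (-13)*(-9) + (-7)*(-14) = 299
  (UV)[2][0] = (3)*(-6) + (2)*(4) + (7)*(-3) = -31
  (UV)[2][1] = (3)*(-2) + (2)*(1) + (7)*(15) = 101
  (UV)[2][2] = (3)*(-14) + (2)*(-9) + (7)*(-14) = -158
UV =
[      -71      -134       -25 ]
[        5      -106       299 ]
[      -31       101      -158 ]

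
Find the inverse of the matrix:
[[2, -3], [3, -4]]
[[-4, 3], [-3, 2]]

For [[a,b],[c,d]], inverse = (1/det)·[[d,-b],[-c,a]]
det = 2·-4 - -3·3 = 1
Inverse = (1/1)·[[-4, 3], [-3, 2]]
        = [[-4, 3], [-3, 2]]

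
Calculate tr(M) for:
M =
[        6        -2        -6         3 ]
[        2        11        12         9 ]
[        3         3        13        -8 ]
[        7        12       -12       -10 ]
tr(M) = 6 + 11 + 13 - 10 = 20

The trace of a square matrix is the sum of its diagonal entries.
Diagonal entries of M: M[0][0] = 6, M[1][1] = 11, M[2][2] = 13, M[3][3] = -10.
tr(M) = 6 + 11 + 13 - 10 = 20.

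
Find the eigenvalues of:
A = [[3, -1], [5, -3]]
λ = -2, 2

Solve det(A - λI) = 0. For a 2×2 matrix this is λ² - (trace)λ + det = 0.
trace(A) = 3 - 3 = 0.
det(A) = (3)*(-3) - (-1)*(5) = -9 + 5 = -4.
Characteristic equation: λ² - (0)λ + (-4) = 0.
Discriminant: (0)² - 4*(-4) = 0 + 16 = 16.
Roots: λ = (0 ± √16) / 2 = -2, 2.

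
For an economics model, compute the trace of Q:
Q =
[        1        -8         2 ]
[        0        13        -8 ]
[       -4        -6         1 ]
tr(Q) = 1 + 13 + 1 = 15

The trace of a square matrix is the sum of its diagonal entries.
Diagonal entries of Q: Q[0][0] = 1, Q[1][1] = 13, Q[2][2] = 1.
tr(Q) = 1 + 13 + 1 = 15.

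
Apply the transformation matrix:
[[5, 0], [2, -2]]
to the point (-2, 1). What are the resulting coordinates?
(-10, -6)

Matrix multiplication:
[[5, 0], [2, -2]] × [-2, 1]ᵀ
= [5×-2 + 0×1, 2×-2 + -2×1]ᵀ
= [-10.0000, -6.0000]ᵀ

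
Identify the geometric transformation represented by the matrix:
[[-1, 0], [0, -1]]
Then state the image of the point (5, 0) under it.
rotation by 180° (or reflection through origin); image of (5, 0) is (-5, 0)

This matches the form [[cos θ, -sin θ], [sin θ, cos θ]] of a rotation matrix; reading off cos θ and sin θ gives the angle.
The matrix [[-1, 0], [0, -1]] represents: rotation by 180° (or reflection through origin).
Applying it to (5, 0): [-1·5 + 0·0, 0·5 + -1·0] = (-5, 0).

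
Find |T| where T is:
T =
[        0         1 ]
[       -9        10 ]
det(T) = 9

For a 2×2 matrix [[a, b], [c, d]], det = a*d - b*c.
det(T) = (0)*(10) - (1)*(-9) = 0 + 9 = 9.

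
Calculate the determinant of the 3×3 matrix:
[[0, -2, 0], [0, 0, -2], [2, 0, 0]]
8

Expansion along first row:
det = 0·det([[0,-2],[0,0]]) - -2·det([[0,-2],[2,0]]) + 0·det([[0,0],[2,0]])
    = 0·(0·0 - -2·0) - -2·(0·0 - -2·2) + 0·(0·0 - 0·2)
    = 0·0 - -2·4 + 0·0
    = 0 + 8 + 0 = 8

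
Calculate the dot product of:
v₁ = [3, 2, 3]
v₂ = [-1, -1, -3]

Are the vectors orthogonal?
-14, No

The dot product is the sum of products of corresponding components.
v₁·v₂ = (3)*(-1) + (2)*(-1) + (3)*(-3) = -3 - 2 - 9 = -14.
Two vectors are orthogonal iff their dot product is 0; here the dot product is -14, so the vectors are not orthogonal.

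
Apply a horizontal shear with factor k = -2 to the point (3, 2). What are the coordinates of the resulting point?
(-1, 2)

Shear matrix for horizontal shear with factor k = -2:
[[1, -2], [0, 1]]
Result: (3, 2) → (-1, 2)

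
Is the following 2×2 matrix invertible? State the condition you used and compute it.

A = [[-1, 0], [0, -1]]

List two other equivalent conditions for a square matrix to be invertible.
Yes, invertible; det(A) = 1 ≠ 0. Equivalent conditions: rank(A) = 2; Ax = 0 has only the trivial solution; 0 is not an eigenvalue; the columns of A are linearly independent.

To check invertibility, compute det(A).
The given matrix is triangular, so det(A) equals the product of its diagonal entries = 1 ≠ 0.
Since det(A) ≠ 0, A is invertible.
Equivalent conditions for a square matrix A to be invertible:
- rank(A) = 2 (full rank).
- The homogeneous system Ax = 0 has only the trivial solution x = 0.
- 0 is not an eigenvalue of A.
- The columns (equivalently rows) of A are linearly independent.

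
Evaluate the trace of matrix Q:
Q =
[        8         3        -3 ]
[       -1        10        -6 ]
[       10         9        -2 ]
tr(Q) = 8 + 10 - 2 = 16

The trace of a square matrix is the sum of its diagonal entries.
Diagonal entries of Q: Q[0][0] = 8, Q[1][1] = 10, Q[2][2] = -2.
tr(Q) = 8 + 10 - 2 = 16.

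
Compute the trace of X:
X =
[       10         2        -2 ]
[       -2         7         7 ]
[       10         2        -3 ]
tr(X) = 10 + 7 - 3 = 14

The trace of a square matrix is the sum of its diagonal entries.
Diagonal entries of X: X[0][0] = 10, X[1][1] = 7, X[2][2] = -3.
tr(X) = 10 + 7 - 3 = 14.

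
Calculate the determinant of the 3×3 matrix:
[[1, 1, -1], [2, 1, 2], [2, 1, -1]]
3

Expansion along first row:
det = 1·det([[1,2],[1,-1]]) - 1·det([[2,2],[2,-1]]) + -1·det([[2,1],[2,1]])
    = 1·(1·-1 - 2·1) - 1·(2·-1 - 2·2) + -1·(2·1 - 1·2)
    = 1·-3 - 1·-6 + -1·0
    = -3 + 6 + 0 = 3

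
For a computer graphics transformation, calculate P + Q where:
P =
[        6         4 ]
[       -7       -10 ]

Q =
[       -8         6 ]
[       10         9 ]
P + Q =
[       -2        10 ]
[        3        -1 ]

Matrix addition is elementwise: (P+Q)[i][j] = P[i][j] + Q[i][j].
  (P+Q)[0][0] = (6) + (-8) = -2
  (P+Q)[0][1] = (4) + (6) = 10
  (P+Q)[1][0] = (-7) + (10) = 3
  (P+Q)[1][1] = (-10) + (9) = -1
P + Q =
[       -2        10 ]
[        3        -1 ]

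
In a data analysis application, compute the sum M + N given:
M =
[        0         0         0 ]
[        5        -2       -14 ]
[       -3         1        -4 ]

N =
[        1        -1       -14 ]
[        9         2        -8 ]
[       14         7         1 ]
M + N =
[        1        -1       -14 ]
[       14         0       -22 ]
[       11         8        -3 ]

Matrix addition is elementwise: (M+N)[i][j] = M[i][j] + N[i][j].
  (M+N)[0][0] = (0) + (1) = 1
  (M+N)[0][1] = (0) + (-1) = -1
  (M+N)[0][2] = (0) + (-14) = -14
  (M+N)[1][0] = (5) + (9) = 14
  (M+N)[1][1] = (-2) + (2) = 0
  (M+N)[1][2] = (-14) + (-8) = -22
  (M+N)[2][0] = (-3) + (14) = 11
  (M+N)[2][1] = (1) + (7) = 8
  (M+N)[2][2] = (-4) + (1) = -3
M + N =
[        1        -1       -14 ]
[       14         0       -22 ]
[       11         8        -3 ]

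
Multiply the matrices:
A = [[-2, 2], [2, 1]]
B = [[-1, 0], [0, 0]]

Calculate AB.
[[2, 0], [-2, 0]]

Each entry (i,j) of AB = sum over k of A[i][k]*B[k][j].
(AB)[0][0] = (-2)*(-1) + (2)*(0) = 2
(AB)[0][1] = (-2)*(0) + (2)*(0) = 0
(AB)[1][0] = (2)*(-1) + (1)*(0) = -2
(AB)[1][1] = (2)*(0) + (1)*(0) = 0
AB = [[2, 0], [-2, 0]]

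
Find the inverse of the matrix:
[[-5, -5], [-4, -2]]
[[1/5, -1/2], [-2/5, 1/2]]

For [[a,b],[c,d]], inverse = (1/det)·[[d,-b],[-c,a]]
det = -5·-2 - -5·-4 = -10
Inverse = (1/-10)·[[-2, 5], [4, -5]]
        = [[1/5, -1/2], [-2/5, 1/2]]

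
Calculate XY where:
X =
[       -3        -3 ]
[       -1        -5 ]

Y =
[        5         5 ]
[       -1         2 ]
XY =
[      -12       -21 ]
[        0       -15 ]

Matrix multiplication: (XY)[i][j] = sum over k of X[i][k] * Y[k][j].
  (XY)[0][0] = (-3)*(5) + (-3)*(-1) = -12
  (XY)[0][1] = (-3)*(5) + (-3)*(2) = -21
  (XY)[1][0] = (-1)*(5) + (-5)*(-1) = 0
  (XY)[1][1] = (-1)*(5) + (-5)*(2) = -15
XY =
[      -12       -21 ]
[        0       -15 ]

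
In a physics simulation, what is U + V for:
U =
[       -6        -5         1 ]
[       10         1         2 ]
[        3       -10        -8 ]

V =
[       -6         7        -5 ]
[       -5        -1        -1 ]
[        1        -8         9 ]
U + V =
[      -12         2        -4 ]
[        5         0         1 ]
[        4       -18         1 ]

Matrix addition is elementwise: (U+V)[i][j] = U[i][j] + V[i][j].
  (U+V)[0][0] = (-6) + (-6) = -12
  (U+V)[0][1] = (-5) + (7) = 2
  (U+V)[0][2] = (1) + (-5) = -4
  (U+V)[1][0] = (10) + (-5) = 5
  (U+V)[1][1] = (1) + (-1) = 0
  (U+V)[1][2] = (2) + (-1) = 1
  (U+V)[2][0] = (3) + (1) = 4
  (U+V)[2][1] = (-10) + (-8) = -18
  (U+V)[2][2] = (-8) + (9) = 1
U + V =
[      -12         2        -4 ]
[        5         0         1 ]
[        4       -18         1 ]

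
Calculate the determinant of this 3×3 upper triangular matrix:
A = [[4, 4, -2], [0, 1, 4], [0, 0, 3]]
12

The determinant of a triangular matrix is the product of its diagonal entries (the off-diagonal entries above the diagonal do not affect it).
det(A) = (4) * (1) * (3) = 12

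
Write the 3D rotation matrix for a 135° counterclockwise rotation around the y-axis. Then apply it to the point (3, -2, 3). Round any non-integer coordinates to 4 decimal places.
R = [[-√2/2, 0, √2/2], [0, 1, 0], [-√2/2, 0, -√2/2]]; R·(3, -2, 3) = (0.0000, -2.0000, -4.2426)

Rotation matrix for 135° around y-axis:
cos(135°) = -√2/2, sin(135°) = √2/2
R = [[-√2/2, 0, √2/2], [0, 1, 0], [-√2/2, 0, -√2/2]]
Apply to (3, -2, 3): R·[3, -2, 3]ᵀ = (0.0000, -2.0000, -4.2426)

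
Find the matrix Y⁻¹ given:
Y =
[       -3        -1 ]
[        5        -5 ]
det(Y) = 20
Y⁻¹ =
[     -1/4      1/20 ]
[     -1/4     -3/20 ]

For a 2×2 matrix Y = [[a, b], [c, d]] with det(Y) ≠ 0, Y⁻¹ = (1/det(Y)) * [[d, -b], [-c, a]].
det(Y) = (-3)*(-5) - (-1)*(5) = 15 + 5 = 20.
Y⁻¹ = (1/20) * [[-5, 1], [-5, -3]].
Dividing each entry by 20 and reducing:
Y⁻¹ =
[     -1/4      1/20 ]
[     -1/4     -3/20 ]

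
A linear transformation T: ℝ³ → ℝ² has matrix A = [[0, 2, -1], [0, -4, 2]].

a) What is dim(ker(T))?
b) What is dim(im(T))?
dim(ker) = 2, dim(im) = 1

Observe that row 2 = -2 × row 1 (so the rows are linearly dependent).
Thus rank(A) = 1 (only one linearly independent row).
dim(im(T)) = rank(A) = 1.
By the rank-nullity theorem applied to T: ℝ³ → ℝ², rank(A) + nullity(A) = 3 (the domain dimension), so dim(ker(T)) = 3 - 1 = 2.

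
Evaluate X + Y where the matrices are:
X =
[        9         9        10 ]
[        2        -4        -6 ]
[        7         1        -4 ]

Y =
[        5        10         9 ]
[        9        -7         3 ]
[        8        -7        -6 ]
X + Y =
[       14        19        19 ]
[       11       -11        -3 ]
[       15        -6       -10 ]

Matrix addition is elementwise: (X+Y)[i][j] = X[i][j] + Y[i][j].
  (X+Y)[0][0] = (9) + (5) = 14
  (X+Y)[0][1] = (9) + (10) = 19
  (X+Y)[0][2] = (10) + (9) = 19
  (X+Y)[1][0] = (2) + (9) = 11
  (X+Y)[1][1] = (-4) + (-7) = -11
  (X+Y)[1][2] = (-6) + (3) = -3
  (X+Y)[2][0] = (7) + (8) = 15
  (X+Y)[2][1] = (1) + (-7) = -6
  (X+Y)[2][2] = (-4) + (-6) = -10
X + Y =
[       14        19        19 ]
[       11       -11        -3 ]
[       15        -6       -10 ]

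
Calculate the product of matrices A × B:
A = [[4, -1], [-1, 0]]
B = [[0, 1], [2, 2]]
[[-2, 2], [0, -1]]

Matrix multiplication:
C[0][0] = 4×0 + -1×2 = -2
C[0][1] = 4×1 + -1×2 = 2
C[1][0] = -1×0 + 0×2 = 0
C[1][1] = -1×1 + 0×2 = -1
Result: [[-2, 2], [0, -1]]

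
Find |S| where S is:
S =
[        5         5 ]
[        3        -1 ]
det(S) = -20

For a 2×2 matrix [[a, b], [c, d]], det = a*d - b*c.
det(S) = (5)*(-1) - (5)*(3) = -5 - 15 = -20.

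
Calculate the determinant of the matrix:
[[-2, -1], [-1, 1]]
-3

For a 2×2 matrix [[a, b], [c, d]], det = ad - bc
det = (-2)(1) - (-1)(-1) = -2 - 1 = -3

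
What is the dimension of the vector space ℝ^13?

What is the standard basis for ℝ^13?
Dimension = 13; standard basis = {e_1, e_2, e_3, …, e_13}

ℝ^13 is the space of 13-tuples of real numbers; its dimension is 13.
The standard basis consists of 13 vectors: e_1, e_2, e_3, …, e_13, where e_i is the vector with 1 in position i and 0 elsewhere.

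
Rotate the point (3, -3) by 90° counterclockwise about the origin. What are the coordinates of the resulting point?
(3, 3)

Rotation matrix R(θ) = [[cos θ, -sin θ], [sin θ, cos θ]]; for θ = 90°:
R = [[0, -1], [1, 0]]
Result: R × [3, -3]ᵀ = [0·3 + (-1)·-3, 1·3 + (0)·-3]ᵀ = (3, 3)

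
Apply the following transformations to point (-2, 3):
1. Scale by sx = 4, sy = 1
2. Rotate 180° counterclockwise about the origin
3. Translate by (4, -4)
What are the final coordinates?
(12, -7)

Step 1: Scale → (-8, 3)
Step 2: Rotate 180° → (8, -3)
Step 3: Translate → (12, -7)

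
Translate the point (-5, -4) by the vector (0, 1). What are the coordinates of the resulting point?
(-5, -3)

Translation by (0, 1):
x' = -5 + 0 = -5
y' = -4 + 1 = -3
Homogeneous matrix: [[1, 0, 0], [0, 1, 1], [0, 0, 1]]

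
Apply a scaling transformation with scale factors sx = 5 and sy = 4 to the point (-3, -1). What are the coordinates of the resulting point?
(-15, -4)

Scaling matrix:
[[5, 0], [0, 4]]
Result: (-3 × 5, -1 × 4) = (-15, -4)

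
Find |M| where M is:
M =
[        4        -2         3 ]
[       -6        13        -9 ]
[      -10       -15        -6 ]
det(M) = -300

Expand along row 0 (cofactor expansion): det(M) = a*(e*i - f*h) - b*(d*i - f*g) + c*(d*h - e*g), where the 3×3 is [[a, b, c], [d, e, f], [g, h, i]].
Minor M_00 = (13)*(-6) - (-9)*(-15) = -78 - 135 = -213.
Minor M_01 = (-6)*(-6) - (-9)*(-10) = 36 - 90 = -54.
Minor M_02 = (-6)*(-15) - (13)*(-10) = 90 + 130 = 220.
det(M) = (4)*(-213) - (-2)*(-54) + (3)*(220) = -852 - 108 + 660 = -300.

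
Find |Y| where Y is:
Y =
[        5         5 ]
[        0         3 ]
det(Y) = 15

For a 2×2 matrix [[a, b], [c, d]], det = a*d - b*c.
det(Y) = (5)*(3) - (5)*(0) = 15 - 0 = 15.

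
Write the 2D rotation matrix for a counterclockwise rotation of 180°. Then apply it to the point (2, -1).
R = [[-1, 0], [0, -1]]; R·(2, -1) = (-2, 1)

Rotation matrix formula: R(θ) = [[cos θ, -sin θ], [sin θ, cos θ]]
For θ = 180°:
cos(180°) = -1
sin(180°) = 0
R = [[-1, 0], [0, -1]]
Apply to (2, -1): [-1·2 + (0)·-1, 0·2 + -1·-1] = (-2, 1)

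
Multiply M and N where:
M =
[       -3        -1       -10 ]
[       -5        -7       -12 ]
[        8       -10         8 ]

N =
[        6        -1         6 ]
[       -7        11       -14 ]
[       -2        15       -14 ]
MN =
[        9      -158       136 ]
[       43      -252       236 ]
[      102         2        76 ]

Matrix multiplication: (MN)[i][j] = sum over k of M[i][k] * N[k][j].
  (MN)[0][0] = (-3)*(6) + (-1)*(-7) + (-10)*(-2) = 9
  (MN)[0][1] = (-3)*(-1) + (-1)*(11) + (-10)*(15) = -158
  (MN)[0][2] = (-3)*(6) + (-1)*(-14) + (-10)*(-14) = 136
  (MN)[1][0] = (-5)*(6) + (-7)*(-7) + (-12)*(-2) = 43
  (MN)[1][1] = (-5)*(-1) + (-7)*(11) + (-12)*(15) = -252
  (MN)[1][2] = (-5)*(6) + (-7)*(-14) + (-12)*(-14) = 236
  (MN)[2][0] = (8)*(6) + (-10)*(-7) + (8)*(-2) = 102
  (MN)[2][1] = (8)*(-1) + (-10)*(11) + (8)*(15) = 2
  (MN)[2][2] = (8)*(6) + (-10)*(-14) + (8)*(-14) = 76
MN =
[        9      -158       136 ]
[       43      -252       236 ]
[      102         2        76 ]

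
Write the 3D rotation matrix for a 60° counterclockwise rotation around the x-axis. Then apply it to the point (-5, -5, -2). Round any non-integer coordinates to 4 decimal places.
R = [[1, 0, 0], [0, 1/2, -√3/2], [0, √3/2, 1/2]]; R·(-5, -5, -2) = (-5.0000, -0.7679, -5.3301)

Rotation matrix for 60° around x-axis:
cos(60°) = 1/2, sin(60°) = √3/2
R = [[1, 0, 0], [0, 1/2, -√3/2], [0, √3/2, 1/2]]
Apply to (-5, -5, -2): R·[-5, -5, -2]ᵀ = (-5.0000, -0.7679, -5.3301)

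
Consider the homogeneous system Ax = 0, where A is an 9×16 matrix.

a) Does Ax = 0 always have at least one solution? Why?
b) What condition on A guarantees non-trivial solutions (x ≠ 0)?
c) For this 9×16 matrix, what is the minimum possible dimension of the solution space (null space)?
a) Yes, x = 0 is always a solution. b) When A has linearly dependent columns (rank < n). c) Minimum nullity = 7.

a) x = 0 satisfies A·0 = 0, so the zero vector is always a solution.
b) Non-trivial solutions exist iff the columns of A are linearly dependent, equivalently rank(A) < n (the number of columns).
c) By rank-nullity, rank(A) + nullity(A) = n = 16. Since A has only 9 rows, rank(A) ≤ 9, so nullity(A) ≥ 16 - 9 = 7.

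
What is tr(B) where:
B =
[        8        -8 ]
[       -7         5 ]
tr(B) = 8 + 5 = 13

The trace of a square matrix is the sum of its diagonal entries.
Diagonal entries of B: B[0][0] = 8, B[1][1] = 5.
tr(B) = 8 + 5 = 13.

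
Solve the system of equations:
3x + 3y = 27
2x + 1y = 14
x = 5, y = 4

Use elimination (row reduction):
Equation 1: 3x + 3y = 27.
Equation 2: 2x + 1y = 14.
Multiply Eq1 by 2 and Eq2 by 3: 6x + 6y = 54;  6x + 3y = 42.
Subtract: (-3)y = -12, so y = 4.
Back-substitute into Eq1: 3x + 3*(4) = 27, so x = 5.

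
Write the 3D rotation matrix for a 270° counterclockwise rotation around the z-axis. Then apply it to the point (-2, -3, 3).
R = [[0, 1, 0], [-1, 0, 0], [0, 0, 1]]; R·(-2, -3, 3) = (-3, 2, 3)

Rotation matrix for 270° around z-axis:
cos(270°) = 0, sin(270°) = -1
R = [[0, 1, 0], [-1, 0, 0], [0, 0, 1]]
Apply to (-2, -3, 3): R·[-2, -3, 3]ᵀ = (-3, 2, 3)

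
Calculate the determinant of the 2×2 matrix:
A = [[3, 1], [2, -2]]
-8

For A = [[a, b], [c, d]], det(A) = a*d - b*c.
det(A) = (3)*(-2) - (1)*(2) = -6 - 2 = -8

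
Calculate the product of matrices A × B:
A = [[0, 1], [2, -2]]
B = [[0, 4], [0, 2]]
[[0, 2], [0, 4]]

Matrix multiplication:
C[0][0] = 0×0 + 1×0 = 0
C[0][1] = 0×4 + 1×2 = 2
C[1][0] = 2×0 + -2×0 = 0
C[1][1] = 2×4 + -2×2 = 4
Result: [[0, 2], [0, 4]]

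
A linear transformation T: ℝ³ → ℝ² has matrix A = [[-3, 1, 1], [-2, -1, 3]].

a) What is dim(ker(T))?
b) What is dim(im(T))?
dim(ker) = 1, dim(im) = 2

The two rows are not scalar multiples of one another (no single k satisfies row 2 = k × row 1), so they are linearly independent.
Thus rank(A) = 2.
dim(im(T)) = rank(A) = 2.
By the rank-nullity theorem applied to T: ℝ³ → ℝ², rank(A) + nullity(A) = 3 (the domain dimension), so dim(ker(T)) = 3 - 2 = 1.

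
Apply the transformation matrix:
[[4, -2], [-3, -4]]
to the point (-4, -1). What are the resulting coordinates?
(-14, 16)

Matrix multiplication:
[[4, -2], [-3, -4]] × [-4, -1]ᵀ
= [4×-4 + -2×-1, -3×-4 + -4×-1]ᵀ
= [-14.0000, 16.0000]ᵀ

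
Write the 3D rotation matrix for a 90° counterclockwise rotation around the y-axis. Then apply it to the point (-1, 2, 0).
R = [[0, 0, 1], [0, 1, 0], [-1, 0, 0]]; R·(-1, 2, 0) = (0, 2, 1)

Rotation matrix for 90° around y-axis:
cos(90°) = 0, sin(90°) = 1
R = [[0, 0, 1], [0, 1, 0], [-1, 0, 0]]
Apply to (-1, 2, 0): R·[-1, 2, 0]ᵀ = (0, 2, 1)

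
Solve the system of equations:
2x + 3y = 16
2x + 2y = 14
x = 5, y = 2

Use elimination (row reduction):
Equation 1: 2x + 3y = 16.
Equation 2: 2x + 2y = 14.
Multiply Eq1 by 2 and Eq2 by 2: 4x + 6y = 32;  4x + 4y = 28.
Subtract: (-2)y = -4, so y = 2.
Back-substitute into Eq1: 2x + 3*(2) = 16, so x = 5.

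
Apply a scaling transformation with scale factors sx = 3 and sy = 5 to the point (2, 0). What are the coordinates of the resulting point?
(6, 0)

Scaling matrix:
[[3, 0], [0, 5]]
Result: (2 × 3, 0 × 5) = (6, 0)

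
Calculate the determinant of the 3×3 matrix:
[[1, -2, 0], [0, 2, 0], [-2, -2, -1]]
-2

Expansion along first row:
det = 1·det([[2,0],[-2,-1]]) - -2·det([[0,0],[-2,-1]]) + 0·det([[0,2],[-2,-2]])
    = 1·(2·-1 - 0·-2) - -2·(0·-1 - 0·-2) + 0·(0·-2 - 2·-2)
    = 1·-2 - -2·0 + 0·4
    = -2 + 0 + 0 = -2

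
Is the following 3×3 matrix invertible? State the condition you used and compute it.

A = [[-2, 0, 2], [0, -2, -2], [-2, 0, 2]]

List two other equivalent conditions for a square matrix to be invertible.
No, not invertible; det(A) = 0 (two rows are equal, so the rows are linearly dependent). Equivalent conditions (failing for this A): rank(A) < 3; Ax = 0 has non-trivial solutions; 0 is an eigenvalue; the columns are linearly dependent.

To check invertibility, compute det(A).
In this matrix, row 0 and the last row are identical, so one row is a scalar multiple of another and the rows are linearly dependent.
A matrix with linearly dependent rows has det = 0 and is not invertible.
Equivalent failed conditions:
- rank(A) < 3.
- Ax = 0 has non-trivial solutions.
- 0 is an eigenvalue.
- The columns are linearly dependent.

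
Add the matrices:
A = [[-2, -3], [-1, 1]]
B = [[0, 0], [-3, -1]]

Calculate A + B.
[[-2, -3], [-4, 0]]

Add corresponding elements:
(-2)+(0)=-2
(-3)+(0)=-3
(-1)+(-3)=-4
(1)+(-1)=0
A + B = [[-2, -3], [-4, 0]]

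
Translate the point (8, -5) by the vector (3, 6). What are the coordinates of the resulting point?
(11, 1)

Translation by (3, 6):
x' = 8 + 3 = 11
y' = -5 + 6 = 1
Homogeneous matrix: [[1, 0, 3], [0, 1, 6], [0, 0, 1]]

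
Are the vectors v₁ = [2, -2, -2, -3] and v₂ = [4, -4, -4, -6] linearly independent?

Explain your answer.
No, linearly dependent (v₂ = 2·v₁)

Check whether there is a scalar k with v₂ = k·v₁.
Comparing components, k = 2 satisfies 2·[2, -2, -2, -3] = [4, -4, -4, -6].
Since v₂ is a scalar multiple of v₁, the two vectors are linearly dependent.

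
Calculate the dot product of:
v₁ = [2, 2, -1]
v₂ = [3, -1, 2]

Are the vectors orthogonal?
2, No

The dot product is the sum of products of corresponding components.
v₁·v₂ = (2)*(3) + (2)*(-1) + (-1)*(2) = 6 - 2 - 2 = 2.
Two vectors are orthogonal iff their dot product is 0; here the dot product is 2, so the vectors are not orthogonal.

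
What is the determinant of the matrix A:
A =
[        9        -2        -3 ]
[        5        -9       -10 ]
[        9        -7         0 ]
det(A) = -588

Expand along row 0 (cofactor expansion): det(A) = a*(e*i - f*h) - b*(d*i - f*g) + c*(d*h - e*g), where the 3×3 is [[a, b, c], [d, e, f], [g, h, i]].
Minor M_00 = (-9)*(0) - (-10)*(-7) = 0 - 70 = -70.
Minor M_01 = (5)*(0) - (-10)*(9) = 0 + 90 = 90.
Minor M_02 = (5)*(-7) - (-9)*(9) = -35 + 81 = 46.
det(A) = (9)*(-70) - (-2)*(90) + (-3)*(46) = -630 + 180 - 138 = -588.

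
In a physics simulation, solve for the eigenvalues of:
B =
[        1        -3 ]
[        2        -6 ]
λ = -5, 0

Solve det(B - λI) = 0. For a 2×2 matrix the characteristic equation is λ² - (trace)λ + det = 0.
trace(B) = a + d = 1 - 6 = -5.
det(B) = a*d - b*c = (1)*(-6) - (-3)*(2) = -6 + 6 = 0.
Characteristic equation: λ² - (-5)λ + (0) = 0.
Discriminant = (-5)² - 4*(0) = 25 - 0 = 25.
λ = (-5 ± √25) / 2 = (-5 ± 5) / 2 = -5, 0.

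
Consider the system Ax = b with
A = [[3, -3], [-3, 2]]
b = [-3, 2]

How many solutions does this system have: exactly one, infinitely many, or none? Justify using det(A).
Exactly one solution

Compute det(A) = (3)*(2) - (-3)*(-3) = -3.
Because det(A) ≠ 0, A is invertible and Ax = b has a unique solution for every b (here x = A⁻¹ b).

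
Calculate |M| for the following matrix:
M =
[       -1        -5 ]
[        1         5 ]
det(M) = 0

For a 2×2 matrix [[a, b], [c, d]], det = a*d - b*c.
det(M) = (-1)*(5) - (-5)*(1) = -5 + 5 = 0.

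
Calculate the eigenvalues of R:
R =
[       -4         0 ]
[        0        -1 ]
λ = -4, -1

Solve det(R - λI) = 0. For a 2×2 matrix the characteristic equation is λ² - (trace)λ + det = 0.
trace(R) = a + d = -4 - 1 = -5.
det(R) = a*d - b*c = (-4)*(-1) - (0)*(0) = 4 - 0 = 4.
Characteristic equation: λ² - (-5)λ + (4) = 0.
Discriminant = (-5)² - 4*(4) = 25 - 16 = 9.
λ = (-5 ± √9) / 2 = (-5 ± 3) / 2 = -4, -1.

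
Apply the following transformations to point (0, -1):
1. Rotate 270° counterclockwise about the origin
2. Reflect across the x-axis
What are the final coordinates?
(-1, 0)

Step 1: Rotate 270° → (-1, 0)
Step 2: Reflect across the x-axis → (-1, 0)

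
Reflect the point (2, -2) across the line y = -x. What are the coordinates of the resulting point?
(2, -2)

Reflection across line y = -x: (2, -2) → (2, -2)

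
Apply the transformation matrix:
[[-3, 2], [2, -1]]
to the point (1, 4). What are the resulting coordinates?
(5, -2)

Matrix multiplication:
[[-3, 2], [2, -1]] × [1, 4]ᵀ
= [-3×1 + 2×4, 2×1 + -1×4]ᵀ
= [5.0000, -2.0000]ᵀ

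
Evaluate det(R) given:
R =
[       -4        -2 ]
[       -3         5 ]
det(R) = -26

For a 2×2 matrix [[a, b], [c, d]], det = a*d - b*c.
det(R) = (-4)*(5) - (-2)*(-3) = -20 - 6 = -26.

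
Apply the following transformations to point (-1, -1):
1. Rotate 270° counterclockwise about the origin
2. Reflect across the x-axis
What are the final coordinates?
(-1, -1)

Step 1: Rotate 270° → (-1, 1)
Step 2: Reflect across the x-axis → (-1, -1)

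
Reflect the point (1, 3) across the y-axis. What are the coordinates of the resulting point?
(-1, 3)

Reflection across y-axis: (1, 3) → (-1, 3)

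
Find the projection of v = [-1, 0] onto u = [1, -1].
[-1/2, 1/2]

The projection of v onto u is proj_u(v) = ((v·u) / (u·u)) · u.
v·u = (-1)*(1) + (0)*(-1) = -1.
u·u = (1)*(1) + (-1)*(-1) = 2.
coefficient = -1 / 2 = -1/2.
proj_u(v) = -1/2 · [1, -1] = [-1/2, 1/2].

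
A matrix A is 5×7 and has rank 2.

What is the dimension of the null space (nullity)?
5

The rank-nullity theorem for an m×n matrix states:
rank(A) + nullity(A) = n (the number of columns).
Here n = 7 and rank(A) = 2, so nullity(A) = 7 - 2 = 5.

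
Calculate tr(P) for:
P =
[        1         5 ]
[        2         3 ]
tr(P) = 1 + 3 = 4

The trace of a square matrix is the sum of its diagonal entries.
Diagonal entries of P: P[0][0] = 1, P[1][1] = 3.
tr(P) = 1 + 3 = 4.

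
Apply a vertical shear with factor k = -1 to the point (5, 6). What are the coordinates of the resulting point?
(5, 1)

Shear matrix for vertical shear with factor k = -1:
[[1, 0], [-1, 1]]
Result: (5, 6) → (5, 1)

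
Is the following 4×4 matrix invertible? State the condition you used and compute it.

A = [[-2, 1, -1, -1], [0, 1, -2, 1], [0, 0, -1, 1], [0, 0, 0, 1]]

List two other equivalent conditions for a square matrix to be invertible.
Yes, invertible; det(A) = 2 ≠ 0. Equivalent conditions: rank(A) = 4; Ax = 0 has only the trivial solution; 0 is not an eigenvalue; the columns of A are linearly independent.

To check invertibility, compute det(A).
The given matrix is triangular, so det(A) equals the product of its diagonal entries = 2 ≠ 0.
Since det(A) ≠ 0, A is invertible.
Equivalent conditions for a square matrix A to be invertible:
- rank(A) = 4 (full rank).
- The homogeneous system Ax = 0 has only the trivial solution x = 0.
- 0 is not an eigenvalue of A.
- The columns (equivalently rows) of A are linearly independent.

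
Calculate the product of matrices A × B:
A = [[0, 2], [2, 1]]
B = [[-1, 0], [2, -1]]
[[4, -2], [0, -1]]

Matrix multiplication:
C[0][0] = 0×-1 + 2×2 = 4
C[0][1] = 0×0 + 2×-1 = -2
C[1][0] = 2×-1 + 1×2 = 0
C[1][1] = 2×0 + 1×-1 = -1
Result: [[4, -2], [0, -1]]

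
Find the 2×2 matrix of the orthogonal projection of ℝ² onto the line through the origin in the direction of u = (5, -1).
[[25/26, -5/26], [-5/26, 1/26]]

The orthogonal projection onto the line spanned by a nonzero vector u = (a, b) has matrix P = (u uᵀ) / (uᵀ u) = (1/(a² + b²)) · [[a², ab], [ab, b²]].
Here u = (5, -1), so a² + b² = 25 + 1 = 26.
P = (1/26) · [[25, -5], [-5, 1]] = [[25/26, -5/26], [-5/26, 1/26]].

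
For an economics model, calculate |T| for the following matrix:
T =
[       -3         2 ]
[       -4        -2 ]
det(T) = 14

For a 2×2 matrix [[a, b], [c, d]], det = a*d - b*c.
det(T) = (-3)*(-2) - (2)*(-4) = 6 + 8 = 14.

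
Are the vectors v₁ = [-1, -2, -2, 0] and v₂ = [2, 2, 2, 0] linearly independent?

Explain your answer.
Yes, linearly independent

Two vectors are linearly dependent iff one is a scalar multiple of the other.
No single scalar k satisfies v₂ = k·v₁ (the ratios of corresponding entries disagree), so v₁ and v₂ are linearly independent.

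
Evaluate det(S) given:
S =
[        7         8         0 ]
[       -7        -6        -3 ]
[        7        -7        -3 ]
det(S) = -357

Expand along row 0 (cofactor expansion): det(S) = a*(e*i - f*h) - b*(d*i - f*g) + c*(d*h - e*g), where the 3×3 is [[a, b, c], [d, e, f], [g, h, i]].
Minor M_00 = (-6)*(-3) - (-3)*(-7) = 18 - 21 = -3.
Minor M_01 = (-7)*(-3) - (-3)*(7) = 21 + 21 = 42.
Minor M_02 = (-7)*(-7) - (-6)*(7) = 49 + 42 = 91.
det(S) = (7)*(-3) - (8)*(42) + (0)*(91) = -21 - 336 + 0 = -357.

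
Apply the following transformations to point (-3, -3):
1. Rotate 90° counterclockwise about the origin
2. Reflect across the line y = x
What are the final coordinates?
(-3, 3)

Step 1: Rotate 90° → (3, -3)
Step 2: Reflect across the line y = x → (-3, 3)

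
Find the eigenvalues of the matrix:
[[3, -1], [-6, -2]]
λ = -3 and λ = 4

Characteristic equation: det(A - λI) = 0
λ² - (trace)λ + (det) = 0
λ² - (1)λ + (-12) = 0
λ² - 1λ - 12 = 0
Solving: λ = -3, 4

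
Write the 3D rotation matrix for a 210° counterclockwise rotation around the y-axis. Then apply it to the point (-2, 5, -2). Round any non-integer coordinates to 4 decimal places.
R = [[-√3/2, 0, -1/2], [0, 1, 0], [1/2, 0, -√3/2]]; R·(-2, 5, -2) = (2.7321, 5.0000, 0.7321)

Rotation matrix for 210° around y-axis:
cos(210°) = -√3/2, sin(210°) = -1/2
R = [[-√3/2, 0, -1/2], [0, 1, 0], [1/2, 0, -√3/2]]
Apply to (-2, 5, -2): R·[-2, 5, -2]ᵀ = (2.7321, 5.0000, 0.7321)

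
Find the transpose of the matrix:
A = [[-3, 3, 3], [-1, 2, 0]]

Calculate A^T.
[[-3, -1], [3, 2], [3, 0]]

The transpose sends entry (i,j) to (j,i); rows become columns.
Row 0 of A: [-3, 3, 3] -> column 0 of A^T.
Row 1 of A: [-1, 2, 0] -> column 1 of A^T.
A^T = [[-3, -1], [3, 2], [3, 0]]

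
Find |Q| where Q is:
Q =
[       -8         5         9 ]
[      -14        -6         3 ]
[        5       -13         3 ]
det(Q) = 2025

Expand along row 0 (cofactor expansion): det(Q) = a*(e*i - f*h) - b*(d*i - f*g) + c*(d*h - e*g), where the 3×3 is [[a, b, c], [d, e, f], [g, h, i]].
Minor M_00 = (-6)*(3) - (3)*(-13) = -18 + 39 = 21.
Minor M_01 = (-14)*(3) - (3)*(5) = -42 - 15 = -57.
Minor M_02 = (-14)*(-13) - (-6)*(5) = 182 + 30 = 212.
det(Q) = (-8)*(21) - (5)*(-57) + (9)*(212) = -168 + 285 + 1908 = 2025.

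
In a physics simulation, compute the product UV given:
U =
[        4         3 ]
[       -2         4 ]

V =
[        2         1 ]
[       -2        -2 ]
UV =
[        2        -2 ]
[      -12       -10 ]

Matrix multiplication: (UV)[i][j] = sum over k of U[i][k] * V[k][j].
  (UV)[0][0] = (4)*(2) + (3)*(-2) = 2
  (UV)[0][1] = (4)*(1) + (3)*(-2) = -2
  (UV)[1][0] = (-2)*(2) + (4)*(-2) = -12
  (UV)[1][1] = (-2)*(1) + (4)*(-2) = -10
UV =
[        2        -2 ]
[      -12       -10 ]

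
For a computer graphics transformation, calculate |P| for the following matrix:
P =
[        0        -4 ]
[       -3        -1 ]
det(P) = -12

For a 2×2 matrix [[a, b], [c, d]], det = a*d - b*c.
det(P) = (0)*(-1) - (-4)*(-3) = 0 - 12 = -12.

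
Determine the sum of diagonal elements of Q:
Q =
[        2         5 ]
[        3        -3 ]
tr(Q) = 2 - 3 = -1

The trace of a square matrix is the sum of its diagonal entries.
Diagonal entries of Q: Q[0][0] = 2, Q[1][1] = -3.
tr(Q) = 2 - 3 = -1.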